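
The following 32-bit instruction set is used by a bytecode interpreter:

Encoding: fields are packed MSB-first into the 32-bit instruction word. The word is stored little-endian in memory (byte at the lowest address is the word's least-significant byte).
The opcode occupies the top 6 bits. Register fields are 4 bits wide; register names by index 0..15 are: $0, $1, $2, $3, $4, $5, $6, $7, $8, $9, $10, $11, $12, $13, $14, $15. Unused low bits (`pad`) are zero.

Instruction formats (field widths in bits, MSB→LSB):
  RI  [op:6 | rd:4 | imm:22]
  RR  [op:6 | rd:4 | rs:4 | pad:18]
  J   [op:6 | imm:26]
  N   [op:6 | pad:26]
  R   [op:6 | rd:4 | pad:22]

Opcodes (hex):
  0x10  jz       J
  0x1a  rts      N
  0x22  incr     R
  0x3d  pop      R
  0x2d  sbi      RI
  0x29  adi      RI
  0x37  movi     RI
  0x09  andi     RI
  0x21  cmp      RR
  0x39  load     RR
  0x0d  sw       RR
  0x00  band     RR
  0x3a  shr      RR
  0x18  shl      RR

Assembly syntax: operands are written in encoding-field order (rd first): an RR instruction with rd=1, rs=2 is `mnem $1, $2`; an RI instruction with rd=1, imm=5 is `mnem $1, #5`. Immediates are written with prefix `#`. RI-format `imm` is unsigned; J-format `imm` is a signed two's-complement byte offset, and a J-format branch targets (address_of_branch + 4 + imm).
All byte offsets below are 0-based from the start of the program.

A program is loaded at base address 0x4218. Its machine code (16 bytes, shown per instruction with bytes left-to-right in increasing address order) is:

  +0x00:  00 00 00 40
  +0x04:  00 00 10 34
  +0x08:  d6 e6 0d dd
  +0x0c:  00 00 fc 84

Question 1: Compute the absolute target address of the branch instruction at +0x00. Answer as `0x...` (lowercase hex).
@+00  little-endian(00 00 00 40) = 0x40000000
  opcode bits[31:26]=0x10: jz/J
  imm: (w>>0)&0x3ffffff=0x0 → #0
  target = base 0x4218 + off 0x00 + 4 + imm 0 = 0x421c

0x421c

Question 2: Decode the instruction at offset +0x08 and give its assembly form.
movi $4, #911062

off 0x08: read d6 e6 0d dd as little → 0xdd0de6d6
  top 6b → 0x37 → movi [RI]
  rd@[25:22]=0x4 ⇒ $4
  imm@[21:0]=0xde6d6 ⇒ #911062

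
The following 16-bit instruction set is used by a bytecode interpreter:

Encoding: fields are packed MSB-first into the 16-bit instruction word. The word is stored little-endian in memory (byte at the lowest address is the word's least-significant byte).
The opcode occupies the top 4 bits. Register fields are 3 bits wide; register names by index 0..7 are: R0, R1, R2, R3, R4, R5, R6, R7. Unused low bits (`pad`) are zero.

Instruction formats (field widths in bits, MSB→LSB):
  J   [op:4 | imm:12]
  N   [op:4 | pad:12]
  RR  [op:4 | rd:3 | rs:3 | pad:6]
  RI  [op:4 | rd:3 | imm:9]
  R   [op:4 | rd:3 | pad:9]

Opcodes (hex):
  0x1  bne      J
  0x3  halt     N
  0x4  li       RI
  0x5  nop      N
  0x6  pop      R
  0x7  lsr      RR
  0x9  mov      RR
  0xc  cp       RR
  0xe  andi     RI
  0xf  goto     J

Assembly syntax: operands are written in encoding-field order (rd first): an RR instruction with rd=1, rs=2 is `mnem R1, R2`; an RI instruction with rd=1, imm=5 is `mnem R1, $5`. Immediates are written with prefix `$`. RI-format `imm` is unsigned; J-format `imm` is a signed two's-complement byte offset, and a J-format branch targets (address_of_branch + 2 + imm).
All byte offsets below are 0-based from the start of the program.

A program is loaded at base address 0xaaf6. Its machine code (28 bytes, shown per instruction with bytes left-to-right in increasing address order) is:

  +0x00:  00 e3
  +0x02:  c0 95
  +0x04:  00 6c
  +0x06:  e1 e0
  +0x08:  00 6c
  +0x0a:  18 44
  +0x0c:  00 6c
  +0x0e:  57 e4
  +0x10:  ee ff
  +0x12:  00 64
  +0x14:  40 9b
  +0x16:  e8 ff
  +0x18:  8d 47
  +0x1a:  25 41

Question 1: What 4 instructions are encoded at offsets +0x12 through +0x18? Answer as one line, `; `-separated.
off 0x12: read 00 64 as little → 0x6400
  top 4b → 0x6 → pop [R]
  [11:9] rd=2 = R2
off 0x14: read 40 9b as little → 0x9b40
  top 4b → 0x9 → mov [RR]
  [11:9] rd=5 = R5
  [8:6] rs=5 = R5
off 0x16: read e8 ff as little → 0xffe8
  top 4b → 0xf → goto [J]
  [11:0] imm=4072 (s12→-24) = $-24
off 0x18: read 8d 47 as little → 0x478d
  top 4b → 0x4 → li [RI]
  [11:9] rd=3 = R3
  [8:0] imm=397 = $397

pop R2; mov R5, R5; goto $-24; li R3, $397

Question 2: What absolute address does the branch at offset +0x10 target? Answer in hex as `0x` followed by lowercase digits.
0xaaf6

off 0x10: read ee ff as little → 0xffee
  top 4b → 0xf → goto [J]
  [11:0] imm=4078 (s12→-18) = $-18
  target = base 0xaaf6 + off 0x10 + 2 + imm -18 = 0xaaf6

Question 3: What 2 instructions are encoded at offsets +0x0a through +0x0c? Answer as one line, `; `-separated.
+0x0a: 18 44 ⇒ word 0x4418 (little)
  op=0x4418>>12=0x4 ⇒ li (RI)
  [11:9] rd=2 = R2
  [8:0] imm=24 = $24
+0x0c: 00 6c ⇒ word 0x6c00 (little)
  op=0x6c00>>12=0x6 ⇒ pop (R)
  [11:9] rd=6 = R6

li R2, $24; pop R6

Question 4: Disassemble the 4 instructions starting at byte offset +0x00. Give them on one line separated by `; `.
andi R1, $256; mov R2, R7; pop R6; andi R0, $225

@+00  little-endian(00 e3) = 0xe300
  top 4b → 0xe → andi [RI]
  [11:9] rd=1 = R1
  [8:0] imm=256 = $256
@+02  little-endian(c0 95) = 0x95c0
  top 4b → 0x9 → mov [RR]
  [11:9] rd=2 = R2
  [8:6] rs=7 = R7
@+04  little-endian(00 6c) = 0x6c00
  top 4b → 0x6 → pop [R]
  [11:9] rd=6 = R6
@+06  little-endian(e1 e0) = 0xe0e1
  top 4b → 0xe → andi [RI]
  [11:9] rd=0 = R0
  [8:0] imm=225 = $225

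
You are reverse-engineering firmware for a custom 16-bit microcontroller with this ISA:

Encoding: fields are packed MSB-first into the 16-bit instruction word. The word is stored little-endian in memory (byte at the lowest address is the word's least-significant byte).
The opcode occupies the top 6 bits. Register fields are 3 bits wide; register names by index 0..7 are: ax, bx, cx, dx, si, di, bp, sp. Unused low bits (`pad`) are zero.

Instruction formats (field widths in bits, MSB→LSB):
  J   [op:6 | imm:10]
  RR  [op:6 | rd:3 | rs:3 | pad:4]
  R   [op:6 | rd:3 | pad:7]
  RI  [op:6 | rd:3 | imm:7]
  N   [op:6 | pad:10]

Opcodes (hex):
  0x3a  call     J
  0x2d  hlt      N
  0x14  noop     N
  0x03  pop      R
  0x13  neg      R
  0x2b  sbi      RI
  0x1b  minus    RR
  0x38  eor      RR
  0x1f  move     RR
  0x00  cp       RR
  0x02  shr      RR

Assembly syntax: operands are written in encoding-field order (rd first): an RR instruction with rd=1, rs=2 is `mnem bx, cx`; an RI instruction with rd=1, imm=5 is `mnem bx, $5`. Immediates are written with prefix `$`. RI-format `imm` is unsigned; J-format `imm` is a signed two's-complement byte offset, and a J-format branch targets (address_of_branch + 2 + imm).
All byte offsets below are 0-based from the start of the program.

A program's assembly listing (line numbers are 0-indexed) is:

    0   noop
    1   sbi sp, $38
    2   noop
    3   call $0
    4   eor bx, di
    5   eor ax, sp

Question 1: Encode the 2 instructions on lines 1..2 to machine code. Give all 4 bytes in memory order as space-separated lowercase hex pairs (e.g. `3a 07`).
a6 af 00 50

line 1 (sbi): pack op=0x2b:6|rd=7:3|imm=38:7 = 0xafa6; little→ a6 af
line 2 (noop): pack op=0x14:6|pad=0:10 = 0x5000; little→ 00 50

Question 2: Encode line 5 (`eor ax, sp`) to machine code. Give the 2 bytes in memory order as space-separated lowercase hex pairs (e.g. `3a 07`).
70 e0

5. eor fields op=0x38:6|rd=0:3|rs=7:3|pad=0:4 → word e070h → 70 e0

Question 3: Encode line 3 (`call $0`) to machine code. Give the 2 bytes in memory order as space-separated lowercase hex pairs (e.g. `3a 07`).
00 e8

line 3 (call): pack op=0x3a:6|imm=0:10 = 0xe800; little→ 00 e8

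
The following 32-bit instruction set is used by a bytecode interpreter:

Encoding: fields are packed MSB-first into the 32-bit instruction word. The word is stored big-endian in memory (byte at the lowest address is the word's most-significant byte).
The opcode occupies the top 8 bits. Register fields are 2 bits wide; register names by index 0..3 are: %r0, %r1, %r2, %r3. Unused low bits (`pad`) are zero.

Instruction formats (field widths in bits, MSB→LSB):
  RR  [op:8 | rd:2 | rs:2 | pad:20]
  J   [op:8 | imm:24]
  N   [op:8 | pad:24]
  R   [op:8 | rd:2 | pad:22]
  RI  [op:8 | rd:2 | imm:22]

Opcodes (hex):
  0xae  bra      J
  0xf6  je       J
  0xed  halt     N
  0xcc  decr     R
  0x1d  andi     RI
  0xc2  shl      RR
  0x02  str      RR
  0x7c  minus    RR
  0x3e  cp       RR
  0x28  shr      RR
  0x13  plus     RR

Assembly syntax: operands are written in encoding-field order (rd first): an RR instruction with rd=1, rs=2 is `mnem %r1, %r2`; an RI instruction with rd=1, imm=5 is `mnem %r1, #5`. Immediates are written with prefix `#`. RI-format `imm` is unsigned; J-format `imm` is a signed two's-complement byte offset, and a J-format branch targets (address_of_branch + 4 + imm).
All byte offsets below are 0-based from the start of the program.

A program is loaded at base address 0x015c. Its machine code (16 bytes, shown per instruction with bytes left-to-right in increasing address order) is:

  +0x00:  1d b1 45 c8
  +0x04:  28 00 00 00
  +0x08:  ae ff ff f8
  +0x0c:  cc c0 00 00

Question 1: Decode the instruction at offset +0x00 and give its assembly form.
andi %r2, #3229128

@+00  big-endian(1d b1 45 c8) = 0x1db145c8
  opcode bits[31:24]=0x1d: andi/RI
  rd: (w>>22)&0x3=0x2 → %r2
  imm: (w>>0)&0x3fffff=0x3145c8 → #3229128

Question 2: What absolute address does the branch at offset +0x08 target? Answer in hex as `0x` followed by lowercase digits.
+0x08: ae ff ff f8 ⇒ word 0xaefffff8 (big)
  opcode bits[31:24]=0xae: bra/J
  imm: (w>>0)&0xffffff=0xfffff8 (s24→-8) → #-8
  target = base 0x015c + off 0x08 + 4 + imm -8 = 0x0160

0x0160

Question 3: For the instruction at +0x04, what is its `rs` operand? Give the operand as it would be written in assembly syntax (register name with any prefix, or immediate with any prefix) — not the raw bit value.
%r0

off 0x04: read 28 00 00 00 as big → 0x28000000
  top 8b → 0x28 → shr [RR]
  rd@[23:22]=0x0 ⇒ %r0
  rs@[21:20]=0x0 ⇒ %r0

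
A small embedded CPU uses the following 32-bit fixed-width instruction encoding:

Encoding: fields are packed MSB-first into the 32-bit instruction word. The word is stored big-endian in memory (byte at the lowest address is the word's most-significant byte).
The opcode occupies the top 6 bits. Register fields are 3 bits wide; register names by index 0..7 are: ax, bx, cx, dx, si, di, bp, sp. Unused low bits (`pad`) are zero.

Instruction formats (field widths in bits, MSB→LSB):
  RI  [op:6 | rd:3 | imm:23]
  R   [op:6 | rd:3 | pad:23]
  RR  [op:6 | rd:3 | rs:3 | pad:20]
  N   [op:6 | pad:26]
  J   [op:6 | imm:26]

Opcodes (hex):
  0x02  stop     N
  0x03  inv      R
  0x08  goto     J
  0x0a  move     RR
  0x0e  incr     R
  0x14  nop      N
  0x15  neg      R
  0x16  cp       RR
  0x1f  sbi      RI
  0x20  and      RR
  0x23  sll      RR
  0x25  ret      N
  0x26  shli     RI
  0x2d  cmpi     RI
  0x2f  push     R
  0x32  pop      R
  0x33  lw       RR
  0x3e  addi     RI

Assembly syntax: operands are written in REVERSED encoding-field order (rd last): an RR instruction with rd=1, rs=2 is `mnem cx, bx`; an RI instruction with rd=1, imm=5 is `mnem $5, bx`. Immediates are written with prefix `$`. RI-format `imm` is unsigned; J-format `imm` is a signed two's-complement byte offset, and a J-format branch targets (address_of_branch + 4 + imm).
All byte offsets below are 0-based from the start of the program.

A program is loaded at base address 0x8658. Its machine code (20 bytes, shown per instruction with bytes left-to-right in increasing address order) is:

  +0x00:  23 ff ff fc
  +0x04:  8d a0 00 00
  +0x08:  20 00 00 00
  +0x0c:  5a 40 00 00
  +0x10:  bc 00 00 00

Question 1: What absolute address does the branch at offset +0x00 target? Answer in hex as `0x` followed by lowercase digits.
[00] 23 ff ff fc → 0x23fffffc
  top 6b → 0x8 → goto [J]
  [25:0] imm=67108860 (s26→-4) = $-4
  target = base 0x8658 + off 0x00 + 4 + imm -4 = 0x8658

0x8658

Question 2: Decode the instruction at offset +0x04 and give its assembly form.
off 0x04: read 8d a0 00 00 as big → 0x8da00000
  top 6b → 0x23 → sll [RR]
  [25:23] rd=3 = dx
  [22:20] rs=2 = cx

sll cx, dx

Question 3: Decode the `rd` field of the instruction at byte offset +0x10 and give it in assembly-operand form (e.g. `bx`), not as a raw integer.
+0x10: bc 00 00 00 ⇒ word 0xbc000000 (big)
  opcode bits[31:26]=0x2f: push/R
  [25:23] rd=0 = ax

ax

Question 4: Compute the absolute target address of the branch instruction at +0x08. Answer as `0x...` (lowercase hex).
[08] 20 00 00 00 → 0x20000000
  opcode bits[31:26]=0x8: goto/J
  [25:0] imm=0 = $0
  target = base 0x8658 + off 0x08 + 4 + imm 0 = 0x8664

0x8664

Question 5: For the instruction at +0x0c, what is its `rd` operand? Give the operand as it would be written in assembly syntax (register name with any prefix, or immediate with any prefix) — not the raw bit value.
si

[0c] 5a 40 00 00 → 0x5a400000
  op=0x5a400000>>26=0x16 ⇒ cp (RR)
  rd: (w>>23)&0x7=0x4 → si
  rs: (w>>20)&0x7=0x4 → si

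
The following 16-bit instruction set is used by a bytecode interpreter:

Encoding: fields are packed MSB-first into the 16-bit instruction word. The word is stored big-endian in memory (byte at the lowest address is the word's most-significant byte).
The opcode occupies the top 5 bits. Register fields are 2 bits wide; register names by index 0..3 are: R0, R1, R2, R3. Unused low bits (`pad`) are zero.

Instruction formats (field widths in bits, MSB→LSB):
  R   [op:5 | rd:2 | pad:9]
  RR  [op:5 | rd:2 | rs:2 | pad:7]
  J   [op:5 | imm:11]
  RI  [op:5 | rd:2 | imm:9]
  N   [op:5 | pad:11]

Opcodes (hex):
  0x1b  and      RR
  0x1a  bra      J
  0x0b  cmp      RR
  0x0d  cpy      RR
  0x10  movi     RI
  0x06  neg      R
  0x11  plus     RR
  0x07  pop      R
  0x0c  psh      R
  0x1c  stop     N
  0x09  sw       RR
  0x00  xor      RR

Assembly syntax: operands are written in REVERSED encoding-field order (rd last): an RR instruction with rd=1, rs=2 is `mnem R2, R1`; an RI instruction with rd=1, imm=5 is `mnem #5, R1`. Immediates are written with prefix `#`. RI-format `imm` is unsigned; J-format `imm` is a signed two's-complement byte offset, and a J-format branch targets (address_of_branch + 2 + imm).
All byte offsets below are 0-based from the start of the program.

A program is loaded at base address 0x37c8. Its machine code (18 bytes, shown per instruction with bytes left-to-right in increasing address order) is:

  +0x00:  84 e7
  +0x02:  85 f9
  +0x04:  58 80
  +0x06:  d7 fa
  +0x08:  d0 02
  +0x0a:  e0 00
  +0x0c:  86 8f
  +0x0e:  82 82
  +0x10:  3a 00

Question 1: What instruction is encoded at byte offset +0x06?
+0x06: d7 fa ⇒ word 0xd7fa (big)
  opcode bits[15:11]=0x1a: bra/J
  [10:0] imm=2042 (s11→-6) = #-6

bra #-6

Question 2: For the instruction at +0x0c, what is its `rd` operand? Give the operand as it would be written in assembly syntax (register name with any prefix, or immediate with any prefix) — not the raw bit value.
@+0c  big-endian(86 8f) = 0x868f
  top 5b → 0x10 → movi [RI]
  rd@[10:9]=0x3 ⇒ R3
  imm@[8:0]=0x8f ⇒ #143

R3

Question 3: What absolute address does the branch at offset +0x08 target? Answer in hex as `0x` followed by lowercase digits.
0x37d4

[08] d0 02 → 0xd002
  top 5b → 0x1a → bra [J]
  imm@[10:0]=0x2 ⇒ #2
  target = base 0x37c8 + off 0x08 + 2 + imm 2 = 0x37d4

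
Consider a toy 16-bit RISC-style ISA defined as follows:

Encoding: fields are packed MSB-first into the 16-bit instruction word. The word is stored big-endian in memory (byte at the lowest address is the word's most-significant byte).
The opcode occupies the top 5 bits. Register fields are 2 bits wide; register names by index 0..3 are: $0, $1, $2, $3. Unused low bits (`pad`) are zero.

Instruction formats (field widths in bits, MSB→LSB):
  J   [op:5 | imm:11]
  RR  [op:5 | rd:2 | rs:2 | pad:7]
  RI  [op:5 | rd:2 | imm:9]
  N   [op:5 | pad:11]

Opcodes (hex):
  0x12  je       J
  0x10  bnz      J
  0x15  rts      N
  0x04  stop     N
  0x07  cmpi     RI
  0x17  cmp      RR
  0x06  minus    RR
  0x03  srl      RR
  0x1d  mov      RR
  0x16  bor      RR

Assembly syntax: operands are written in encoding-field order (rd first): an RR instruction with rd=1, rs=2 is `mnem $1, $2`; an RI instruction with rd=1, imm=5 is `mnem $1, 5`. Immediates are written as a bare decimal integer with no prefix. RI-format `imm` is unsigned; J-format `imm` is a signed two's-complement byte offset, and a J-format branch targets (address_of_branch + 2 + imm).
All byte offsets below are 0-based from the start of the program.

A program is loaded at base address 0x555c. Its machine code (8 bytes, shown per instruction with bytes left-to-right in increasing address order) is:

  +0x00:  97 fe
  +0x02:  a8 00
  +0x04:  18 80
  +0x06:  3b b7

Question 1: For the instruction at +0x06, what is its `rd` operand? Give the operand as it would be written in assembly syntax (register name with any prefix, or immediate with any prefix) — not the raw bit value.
$1

+0x06: 3b b7 ⇒ word 0x3bb7 (big)
  opcode bits[15:11]=0x7: cmpi/RI
  [10:9] rd=1 = $1
  [8:0] imm=439 = 439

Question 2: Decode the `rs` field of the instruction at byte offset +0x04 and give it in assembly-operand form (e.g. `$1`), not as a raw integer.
$1

off 0x04: read 18 80 as big → 0x1880
  opcode bits[15:11]=0x3: srl/RR
  rd@[10:9]=0x0 ⇒ $0
  rs@[8:7]=0x1 ⇒ $1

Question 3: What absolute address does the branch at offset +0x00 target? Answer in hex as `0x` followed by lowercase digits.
[00] 97 fe → 0x97fe
  opcode bits[15:11]=0x12: je/J
  [10:0] imm=2046 (s11→-2) = -2
  target = base 0x555c + off 0x00 + 2 + imm -2 = 0x555c

0x555c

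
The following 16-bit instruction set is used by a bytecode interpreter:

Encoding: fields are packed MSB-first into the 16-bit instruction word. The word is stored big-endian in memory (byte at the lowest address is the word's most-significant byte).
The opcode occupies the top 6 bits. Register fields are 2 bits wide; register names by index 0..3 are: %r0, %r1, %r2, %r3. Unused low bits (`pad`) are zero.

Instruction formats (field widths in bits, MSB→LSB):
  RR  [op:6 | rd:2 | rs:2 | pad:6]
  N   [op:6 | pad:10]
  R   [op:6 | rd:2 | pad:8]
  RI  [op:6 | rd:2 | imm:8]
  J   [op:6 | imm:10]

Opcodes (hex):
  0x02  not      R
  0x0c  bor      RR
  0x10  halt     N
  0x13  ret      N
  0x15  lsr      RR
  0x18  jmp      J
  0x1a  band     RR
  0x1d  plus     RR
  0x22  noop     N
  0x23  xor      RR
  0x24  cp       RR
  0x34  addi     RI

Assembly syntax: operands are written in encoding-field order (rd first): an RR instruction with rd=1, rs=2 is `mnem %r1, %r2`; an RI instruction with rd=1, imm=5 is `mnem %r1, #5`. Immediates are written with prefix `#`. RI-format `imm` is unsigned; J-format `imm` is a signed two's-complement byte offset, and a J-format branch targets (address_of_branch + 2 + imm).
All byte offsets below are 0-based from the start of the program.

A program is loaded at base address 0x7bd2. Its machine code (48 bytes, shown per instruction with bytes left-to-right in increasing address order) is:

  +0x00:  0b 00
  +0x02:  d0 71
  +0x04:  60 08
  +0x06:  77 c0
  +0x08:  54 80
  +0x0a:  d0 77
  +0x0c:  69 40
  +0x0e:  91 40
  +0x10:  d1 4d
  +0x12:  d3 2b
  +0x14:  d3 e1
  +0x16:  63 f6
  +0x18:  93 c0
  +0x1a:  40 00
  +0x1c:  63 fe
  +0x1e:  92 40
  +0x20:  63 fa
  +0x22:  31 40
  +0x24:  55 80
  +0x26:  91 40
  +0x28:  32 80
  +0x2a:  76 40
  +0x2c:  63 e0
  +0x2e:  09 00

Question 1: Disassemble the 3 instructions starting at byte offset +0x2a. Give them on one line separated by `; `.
+0x2a: 76 40 ⇒ word 0x7640 (big)
  op=0x7640>>10=0x1d ⇒ plus (RR)
  [9:8] rd=2 = %r2
  [7:6] rs=1 = %r1
+0x2c: 63 e0 ⇒ word 0x63e0 (big)
  op=0x63e0>>10=0x18 ⇒ jmp (J)
  [9:0] imm=992 (s10→-32) = #-32
+0x2e: 09 00 ⇒ word 0x0900 (big)
  op=0x0900>>10=0x2 ⇒ not (R)
  [9:8] rd=1 = %r1

plus %r2, %r1; jmp #-32; not %r1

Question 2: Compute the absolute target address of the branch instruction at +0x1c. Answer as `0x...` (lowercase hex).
0x7bee

off 0x1c: read 63 fe as big → 0x63fe
  opcode bits[15:10]=0x18: jmp/J
  imm@[9:0]=0x3fe (s10→-2) ⇒ #-2
  target = base 0x7bd2 + off 0x1c + 2 + imm -2 = 0x7bee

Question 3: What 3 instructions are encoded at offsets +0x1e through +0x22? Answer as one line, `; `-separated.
cp %r2, %r1; jmp #-6; bor %r1, %r1

+0x1e: 92 40 ⇒ word 0x9240 (big)
  op=0x9240>>10=0x24 ⇒ cp (RR)
  rd@[9:8]=0x2 ⇒ %r2
  rs@[7:6]=0x1 ⇒ %r1
+0x20: 63 fa ⇒ word 0x63fa (big)
  op=0x63fa>>10=0x18 ⇒ jmp (J)
  imm@[9:0]=0x3fa (s10→-6) ⇒ #-6
+0x22: 31 40 ⇒ word 0x3140 (big)
  op=0x3140>>10=0xc ⇒ bor (RR)
  rd@[9:8]=0x1 ⇒ %r1
  rs@[7:6]=0x1 ⇒ %r1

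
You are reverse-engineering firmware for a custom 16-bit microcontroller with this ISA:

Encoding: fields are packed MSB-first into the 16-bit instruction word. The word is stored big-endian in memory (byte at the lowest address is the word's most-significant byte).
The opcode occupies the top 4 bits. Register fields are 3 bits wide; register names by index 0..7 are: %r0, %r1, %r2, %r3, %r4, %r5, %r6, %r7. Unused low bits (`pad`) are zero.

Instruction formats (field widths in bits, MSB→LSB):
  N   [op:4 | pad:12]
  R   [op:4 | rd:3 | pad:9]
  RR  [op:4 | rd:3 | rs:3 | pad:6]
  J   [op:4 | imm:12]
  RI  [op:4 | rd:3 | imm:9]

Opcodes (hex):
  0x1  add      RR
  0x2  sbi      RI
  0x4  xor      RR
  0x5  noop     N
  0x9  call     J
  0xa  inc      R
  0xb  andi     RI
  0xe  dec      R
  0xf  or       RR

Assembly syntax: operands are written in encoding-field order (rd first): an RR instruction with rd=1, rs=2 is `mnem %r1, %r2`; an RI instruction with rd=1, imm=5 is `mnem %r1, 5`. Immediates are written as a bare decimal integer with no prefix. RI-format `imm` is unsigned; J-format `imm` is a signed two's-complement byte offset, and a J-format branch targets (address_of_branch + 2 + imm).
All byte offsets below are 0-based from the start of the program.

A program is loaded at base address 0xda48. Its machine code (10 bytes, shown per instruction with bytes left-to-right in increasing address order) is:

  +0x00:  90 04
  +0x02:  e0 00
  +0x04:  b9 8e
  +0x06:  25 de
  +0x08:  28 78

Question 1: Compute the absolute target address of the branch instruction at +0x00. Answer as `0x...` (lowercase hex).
0xda4e

@+00  big-endian(90 04) = 0x9004
  top 4b → 0x9 → call [J]
  imm@[11:0]=0x4 ⇒ 4
  target = base 0xda48 + off 0x00 + 2 + imm 4 = 0xda4e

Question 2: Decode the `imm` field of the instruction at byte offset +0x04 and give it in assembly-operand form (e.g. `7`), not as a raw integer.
398

@+04  big-endian(b9 8e) = 0xb98e
  top 4b → 0xb → andi [RI]
  rd: (w>>9)&0x7=0x4 → %r4
  imm: (w>>0)&0x1ff=0x18e → 398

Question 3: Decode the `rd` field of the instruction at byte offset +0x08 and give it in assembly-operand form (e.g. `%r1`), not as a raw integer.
off 0x08: read 28 78 as big → 0x2878
  opcode bits[15:12]=0x2: sbi/RI
  [11:9] rd=4 = %r4
  [8:0] imm=120 = 120

%r4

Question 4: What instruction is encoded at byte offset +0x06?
sbi %r2, 478

off 0x06: read 25 de as big → 0x25de
  op=0x25de>>12=0x2 ⇒ sbi (RI)
  rd@[11:9]=0x2 ⇒ %r2
  imm@[8:0]=0x1de ⇒ 478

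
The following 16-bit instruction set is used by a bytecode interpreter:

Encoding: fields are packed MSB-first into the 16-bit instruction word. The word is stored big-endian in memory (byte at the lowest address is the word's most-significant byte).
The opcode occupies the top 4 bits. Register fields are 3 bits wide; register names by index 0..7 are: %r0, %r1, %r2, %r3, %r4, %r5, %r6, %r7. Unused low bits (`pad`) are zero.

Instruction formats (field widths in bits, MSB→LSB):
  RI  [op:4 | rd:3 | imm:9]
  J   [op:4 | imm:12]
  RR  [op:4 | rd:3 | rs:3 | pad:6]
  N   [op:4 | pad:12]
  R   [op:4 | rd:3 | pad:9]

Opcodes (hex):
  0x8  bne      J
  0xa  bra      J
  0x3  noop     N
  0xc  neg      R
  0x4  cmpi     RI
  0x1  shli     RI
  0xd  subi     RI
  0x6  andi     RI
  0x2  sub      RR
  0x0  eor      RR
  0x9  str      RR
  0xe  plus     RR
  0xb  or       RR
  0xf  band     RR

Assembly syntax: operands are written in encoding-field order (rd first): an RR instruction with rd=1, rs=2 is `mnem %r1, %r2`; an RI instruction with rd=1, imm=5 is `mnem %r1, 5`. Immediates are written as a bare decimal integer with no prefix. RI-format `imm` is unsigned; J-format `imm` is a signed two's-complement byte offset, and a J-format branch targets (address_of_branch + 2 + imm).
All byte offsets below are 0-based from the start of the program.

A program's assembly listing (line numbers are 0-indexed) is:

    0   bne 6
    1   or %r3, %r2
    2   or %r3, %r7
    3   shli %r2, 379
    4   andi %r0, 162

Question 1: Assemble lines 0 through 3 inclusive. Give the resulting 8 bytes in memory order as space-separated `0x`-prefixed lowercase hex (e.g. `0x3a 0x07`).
0x80 0x06 0xb6 0x80 0xb7 0xc0 0x15 0x7b

line 0 (bne): pack op=0x8:4|imm=6:12 = 0x8006; big→ 80 06
line 1 (or): pack op=0xb:4|rd=3:3|rs=2:3|pad=0:6 = 0xb680; big→ b6 80
line 2 (or): pack op=0xb:4|rd=3:3|rs=7:3|pad=0:6 = 0xb7c0; big→ b7 c0
line 3 (shli): pack op=0x1:4|rd=2:3|imm=379:9 = 0x157b; big→ 15 7b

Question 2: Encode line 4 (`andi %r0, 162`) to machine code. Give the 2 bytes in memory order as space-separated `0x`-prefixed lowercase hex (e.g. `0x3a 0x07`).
0x60 0xa2

L4: andi op=0x6:4|rd=0:3|imm=162:9 ⇒ 0x60a2 ⇒ big 60 a2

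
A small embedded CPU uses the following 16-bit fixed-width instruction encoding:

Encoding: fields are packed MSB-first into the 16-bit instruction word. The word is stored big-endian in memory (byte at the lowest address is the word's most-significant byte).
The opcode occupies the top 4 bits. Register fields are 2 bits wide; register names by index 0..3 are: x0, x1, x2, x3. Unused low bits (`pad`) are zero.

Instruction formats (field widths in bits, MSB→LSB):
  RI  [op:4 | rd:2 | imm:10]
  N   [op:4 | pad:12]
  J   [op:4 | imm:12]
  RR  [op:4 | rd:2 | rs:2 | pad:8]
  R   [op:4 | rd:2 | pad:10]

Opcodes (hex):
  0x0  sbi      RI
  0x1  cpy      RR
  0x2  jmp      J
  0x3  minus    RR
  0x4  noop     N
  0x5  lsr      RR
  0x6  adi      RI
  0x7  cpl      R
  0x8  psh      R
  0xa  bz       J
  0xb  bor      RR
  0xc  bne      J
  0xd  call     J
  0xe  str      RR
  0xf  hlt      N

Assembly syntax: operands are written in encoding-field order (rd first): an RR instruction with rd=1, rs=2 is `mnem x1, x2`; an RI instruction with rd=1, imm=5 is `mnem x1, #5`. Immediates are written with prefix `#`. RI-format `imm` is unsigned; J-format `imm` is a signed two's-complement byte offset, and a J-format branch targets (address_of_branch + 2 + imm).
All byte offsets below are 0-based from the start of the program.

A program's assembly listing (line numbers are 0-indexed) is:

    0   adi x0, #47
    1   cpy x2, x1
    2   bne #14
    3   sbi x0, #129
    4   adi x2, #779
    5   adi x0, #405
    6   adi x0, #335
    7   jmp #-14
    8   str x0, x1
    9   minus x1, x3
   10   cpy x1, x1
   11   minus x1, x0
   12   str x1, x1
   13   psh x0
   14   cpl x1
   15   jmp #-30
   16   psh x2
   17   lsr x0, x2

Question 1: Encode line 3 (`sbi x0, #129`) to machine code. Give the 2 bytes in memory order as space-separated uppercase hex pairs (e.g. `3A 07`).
00 81

line 3 (sbi): pack op=0x0:4|rd=0:2|imm=129:10 = 0x0081; big→ 00 81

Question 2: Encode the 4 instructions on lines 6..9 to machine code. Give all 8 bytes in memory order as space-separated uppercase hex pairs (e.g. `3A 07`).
L6: adi op=0x6:4|rd=0:2|imm=335:10 ⇒ 0x614f ⇒ big 61 4f
L7: jmp op=0x2:4|imm=-14:12 ⇒ 0x2ff2 ⇒ big 2f f2
L8: str op=0xe:4|rd=0:2|rs=1:2|pad=0:8 ⇒ 0xe100 ⇒ big e1 00
L9: minus op=0x3:4|rd=1:2|rs=3:2|pad=0:8 ⇒ 0x3700 ⇒ big 37 00

61 4F 2F F2 E1 00 37 00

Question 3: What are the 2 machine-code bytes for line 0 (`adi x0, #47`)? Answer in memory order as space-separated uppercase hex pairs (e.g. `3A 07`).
line 0 (adi): pack op=0x6:4|rd=0:2|imm=47:10 = 0x602f; big→ 60 2f

60 2F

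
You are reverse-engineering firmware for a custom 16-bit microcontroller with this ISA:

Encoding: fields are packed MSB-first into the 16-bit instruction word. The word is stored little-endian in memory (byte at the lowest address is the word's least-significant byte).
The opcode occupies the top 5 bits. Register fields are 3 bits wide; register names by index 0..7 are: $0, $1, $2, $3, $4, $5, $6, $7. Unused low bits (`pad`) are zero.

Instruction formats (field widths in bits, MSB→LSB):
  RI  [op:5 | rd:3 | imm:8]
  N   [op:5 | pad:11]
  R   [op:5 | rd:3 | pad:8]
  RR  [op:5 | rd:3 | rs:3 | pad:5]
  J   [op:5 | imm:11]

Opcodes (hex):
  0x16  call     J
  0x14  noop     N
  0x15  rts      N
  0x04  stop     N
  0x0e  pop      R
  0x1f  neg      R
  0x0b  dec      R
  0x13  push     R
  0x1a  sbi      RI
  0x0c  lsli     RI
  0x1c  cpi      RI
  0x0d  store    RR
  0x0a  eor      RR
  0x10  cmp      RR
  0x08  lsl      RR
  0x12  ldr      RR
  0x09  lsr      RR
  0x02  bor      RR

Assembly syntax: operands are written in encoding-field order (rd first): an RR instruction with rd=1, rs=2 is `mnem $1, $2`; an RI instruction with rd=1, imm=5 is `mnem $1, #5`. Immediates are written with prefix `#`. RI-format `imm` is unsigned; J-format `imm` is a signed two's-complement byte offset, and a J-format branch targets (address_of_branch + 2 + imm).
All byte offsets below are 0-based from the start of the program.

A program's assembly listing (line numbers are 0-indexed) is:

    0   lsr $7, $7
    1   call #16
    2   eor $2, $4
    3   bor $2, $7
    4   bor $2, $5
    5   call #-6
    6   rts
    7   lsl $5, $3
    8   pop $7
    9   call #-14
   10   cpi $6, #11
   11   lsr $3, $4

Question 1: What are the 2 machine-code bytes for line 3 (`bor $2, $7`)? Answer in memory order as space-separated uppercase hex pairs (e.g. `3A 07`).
3. bor fields op=0x2:5|rd=2:3|rs=7:3|pad=0:5 → word 12e0h → e0 12

E0 12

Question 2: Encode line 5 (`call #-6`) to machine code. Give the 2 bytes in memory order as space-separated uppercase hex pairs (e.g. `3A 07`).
L5: call op=0x16:5|imm=-6:11 ⇒ 0xb7fa ⇒ little fa b7

FA B7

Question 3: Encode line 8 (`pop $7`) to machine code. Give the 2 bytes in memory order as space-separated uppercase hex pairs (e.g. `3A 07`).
L8: pop op=0xe:5|rd=7:3|pad=0:8 ⇒ 0x7700 ⇒ little 00 77

00 77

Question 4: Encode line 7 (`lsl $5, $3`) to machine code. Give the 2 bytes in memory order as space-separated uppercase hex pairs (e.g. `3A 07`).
L7: lsl op=0x8:5|rd=5:3|rs=3:3|pad=0:5 ⇒ 0x4560 ⇒ little 60 45

60 45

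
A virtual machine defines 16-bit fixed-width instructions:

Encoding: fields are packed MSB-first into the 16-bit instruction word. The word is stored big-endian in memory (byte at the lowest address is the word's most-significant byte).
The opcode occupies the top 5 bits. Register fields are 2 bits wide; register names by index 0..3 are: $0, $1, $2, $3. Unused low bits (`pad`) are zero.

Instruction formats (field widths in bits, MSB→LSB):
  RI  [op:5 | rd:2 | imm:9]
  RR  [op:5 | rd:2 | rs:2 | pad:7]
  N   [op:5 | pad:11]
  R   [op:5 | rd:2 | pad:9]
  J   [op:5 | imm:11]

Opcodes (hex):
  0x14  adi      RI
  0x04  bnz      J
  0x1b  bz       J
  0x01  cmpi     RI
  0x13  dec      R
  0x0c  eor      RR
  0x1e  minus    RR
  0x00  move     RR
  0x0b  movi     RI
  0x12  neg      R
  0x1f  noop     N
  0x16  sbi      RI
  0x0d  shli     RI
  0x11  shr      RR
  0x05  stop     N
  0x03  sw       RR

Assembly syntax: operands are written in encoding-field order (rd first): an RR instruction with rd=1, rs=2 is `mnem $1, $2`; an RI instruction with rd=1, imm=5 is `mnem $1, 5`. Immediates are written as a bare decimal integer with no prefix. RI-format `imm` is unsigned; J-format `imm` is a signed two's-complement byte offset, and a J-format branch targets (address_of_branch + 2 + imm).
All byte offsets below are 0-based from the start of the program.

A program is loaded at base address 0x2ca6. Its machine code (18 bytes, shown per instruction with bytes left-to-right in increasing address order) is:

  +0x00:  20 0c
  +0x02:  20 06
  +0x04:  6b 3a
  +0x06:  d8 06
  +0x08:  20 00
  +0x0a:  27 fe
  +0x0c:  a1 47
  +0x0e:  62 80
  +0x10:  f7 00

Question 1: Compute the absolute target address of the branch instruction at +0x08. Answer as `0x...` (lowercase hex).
0x2cb0

off 0x08: read 20 00 as big → 0x2000
  top 5b → 0x4 → bnz [J]
  imm@[10:0]=0x0 ⇒ 0
  target = base 0x2ca6 + off 0x08 + 2 + imm 0 = 0x2cb0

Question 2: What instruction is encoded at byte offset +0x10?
[10] f7 00 → 0xf700
  op=0xf700>>11=0x1e ⇒ minus (RR)
  [10:9] rd=3 = $3
  [8:7] rs=2 = $2

minus $3, $2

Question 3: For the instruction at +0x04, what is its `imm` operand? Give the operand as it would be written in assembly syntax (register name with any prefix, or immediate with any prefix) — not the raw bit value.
314

@+04  big-endian(6b 3a) = 0x6b3a
  op=0x6b3a>>11=0xd ⇒ shli (RI)
  rd@[10:9]=0x1 ⇒ $1
  imm@[8:0]=0x13a ⇒ 314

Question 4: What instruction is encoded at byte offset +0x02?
[02] 20 06 → 0x2006
  op=0x2006>>11=0x4 ⇒ bnz (J)
  imm: (w>>0)&0x7ff=0x6 → 6

bnz 6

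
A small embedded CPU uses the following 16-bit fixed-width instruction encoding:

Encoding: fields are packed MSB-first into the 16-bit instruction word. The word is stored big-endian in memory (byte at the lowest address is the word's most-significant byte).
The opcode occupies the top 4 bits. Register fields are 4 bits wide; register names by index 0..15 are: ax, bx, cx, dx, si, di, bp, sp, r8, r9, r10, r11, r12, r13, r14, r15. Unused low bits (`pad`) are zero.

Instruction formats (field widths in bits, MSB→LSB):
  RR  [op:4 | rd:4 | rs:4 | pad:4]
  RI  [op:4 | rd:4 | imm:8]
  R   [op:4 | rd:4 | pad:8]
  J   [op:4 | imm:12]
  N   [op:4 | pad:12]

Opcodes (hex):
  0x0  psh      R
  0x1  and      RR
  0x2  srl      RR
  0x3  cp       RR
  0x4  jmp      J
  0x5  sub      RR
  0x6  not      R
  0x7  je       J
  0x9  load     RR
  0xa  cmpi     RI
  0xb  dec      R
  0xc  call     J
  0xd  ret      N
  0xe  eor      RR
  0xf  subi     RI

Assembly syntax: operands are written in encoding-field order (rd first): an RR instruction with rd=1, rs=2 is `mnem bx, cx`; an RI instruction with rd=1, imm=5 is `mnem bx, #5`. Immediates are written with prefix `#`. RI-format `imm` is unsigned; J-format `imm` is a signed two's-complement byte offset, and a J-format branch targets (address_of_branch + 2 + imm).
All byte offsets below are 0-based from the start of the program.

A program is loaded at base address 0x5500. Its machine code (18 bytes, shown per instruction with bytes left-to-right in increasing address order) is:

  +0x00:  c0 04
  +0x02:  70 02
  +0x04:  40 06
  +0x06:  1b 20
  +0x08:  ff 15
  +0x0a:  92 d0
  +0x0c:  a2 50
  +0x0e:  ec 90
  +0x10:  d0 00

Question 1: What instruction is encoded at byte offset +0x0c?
+0x0c: a2 50 ⇒ word 0xa250 (big)
  top 4b → 0xa → cmpi [RI]
  [11:8] rd=2 = cx
  [7:0] imm=80 = #80

cmpi cx, #80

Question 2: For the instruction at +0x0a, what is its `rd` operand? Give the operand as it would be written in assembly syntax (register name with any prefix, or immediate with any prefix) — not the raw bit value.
cx

off 0x0a: read 92 d0 as big → 0x92d0
  opcode bits[15:12]=0x9: load/RR
  rd: (w>>8)&0xf=0x2 → cx
  rs: (w>>4)&0xf=0xd → r13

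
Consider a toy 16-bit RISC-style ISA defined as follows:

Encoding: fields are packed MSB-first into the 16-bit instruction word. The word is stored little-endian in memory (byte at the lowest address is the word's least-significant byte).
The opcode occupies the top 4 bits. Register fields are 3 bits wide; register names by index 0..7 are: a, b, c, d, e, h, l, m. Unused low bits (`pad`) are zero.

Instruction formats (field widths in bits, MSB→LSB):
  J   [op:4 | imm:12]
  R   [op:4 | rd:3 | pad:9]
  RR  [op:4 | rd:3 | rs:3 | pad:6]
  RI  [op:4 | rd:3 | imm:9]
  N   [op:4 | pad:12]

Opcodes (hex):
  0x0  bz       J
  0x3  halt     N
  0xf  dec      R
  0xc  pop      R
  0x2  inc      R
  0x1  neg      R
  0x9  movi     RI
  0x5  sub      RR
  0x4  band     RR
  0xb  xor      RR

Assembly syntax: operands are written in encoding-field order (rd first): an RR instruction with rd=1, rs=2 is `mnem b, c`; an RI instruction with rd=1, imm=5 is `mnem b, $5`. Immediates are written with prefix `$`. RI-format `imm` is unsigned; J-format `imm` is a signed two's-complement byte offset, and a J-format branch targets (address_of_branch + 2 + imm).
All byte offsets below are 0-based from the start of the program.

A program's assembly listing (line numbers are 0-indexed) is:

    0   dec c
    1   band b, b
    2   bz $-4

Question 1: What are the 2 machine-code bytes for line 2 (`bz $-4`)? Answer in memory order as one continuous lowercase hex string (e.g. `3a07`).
L2: bz op=0x0:4|imm=-4:12 ⇒ 0x0ffc ⇒ little fc 0f

fc0f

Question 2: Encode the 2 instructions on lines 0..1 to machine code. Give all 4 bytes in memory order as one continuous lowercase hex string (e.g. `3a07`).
0. dec fields op=0xf:4|rd=2:3|pad=0:9 → word f400h → 00 f4
1. band fields op=0x4:4|rd=1:3|rs=1:3|pad=0:6 → word 4240h → 40 42

00f44042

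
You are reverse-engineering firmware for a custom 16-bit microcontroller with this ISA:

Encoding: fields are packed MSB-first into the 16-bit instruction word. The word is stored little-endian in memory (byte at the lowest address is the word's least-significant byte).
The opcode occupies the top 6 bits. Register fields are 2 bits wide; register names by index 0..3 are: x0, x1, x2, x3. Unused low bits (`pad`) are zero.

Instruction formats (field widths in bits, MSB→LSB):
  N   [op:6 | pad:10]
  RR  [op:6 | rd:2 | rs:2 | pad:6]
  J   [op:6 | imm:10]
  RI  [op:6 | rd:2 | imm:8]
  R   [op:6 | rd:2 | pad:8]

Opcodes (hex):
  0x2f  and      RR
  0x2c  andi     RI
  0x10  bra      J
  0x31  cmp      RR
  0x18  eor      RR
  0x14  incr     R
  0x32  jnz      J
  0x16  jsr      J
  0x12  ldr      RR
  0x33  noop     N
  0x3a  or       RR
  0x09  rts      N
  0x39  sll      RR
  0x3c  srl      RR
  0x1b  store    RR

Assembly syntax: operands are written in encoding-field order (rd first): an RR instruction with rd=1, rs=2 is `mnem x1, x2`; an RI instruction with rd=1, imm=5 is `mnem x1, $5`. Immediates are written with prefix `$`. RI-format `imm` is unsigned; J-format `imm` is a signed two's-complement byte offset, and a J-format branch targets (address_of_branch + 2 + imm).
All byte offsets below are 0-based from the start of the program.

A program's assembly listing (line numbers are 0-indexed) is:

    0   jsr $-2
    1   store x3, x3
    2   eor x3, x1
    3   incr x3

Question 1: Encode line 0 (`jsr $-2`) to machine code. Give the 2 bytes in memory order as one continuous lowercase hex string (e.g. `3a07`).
fe5b

L0: jsr op=0x16:6|imm=-2:10 ⇒ 0x5bfe ⇒ little fe 5b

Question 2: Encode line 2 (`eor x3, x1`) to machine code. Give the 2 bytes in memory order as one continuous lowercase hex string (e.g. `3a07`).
4063

line 2 (eor): pack op=0x18:6|rd=3:2|rs=1:2|pad=0:6 = 0x6340; little→ 40 63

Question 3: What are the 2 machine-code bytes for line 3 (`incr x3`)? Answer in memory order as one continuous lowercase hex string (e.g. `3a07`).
0053

L3: incr op=0x14:6|rd=3:2|pad=0:8 ⇒ 0x5300 ⇒ little 00 53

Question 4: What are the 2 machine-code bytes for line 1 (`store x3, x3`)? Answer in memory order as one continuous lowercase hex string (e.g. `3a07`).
c06f

L1: store op=0x1b:6|rd=3:2|rs=3:2|pad=0:6 ⇒ 0x6fc0 ⇒ little c0 6f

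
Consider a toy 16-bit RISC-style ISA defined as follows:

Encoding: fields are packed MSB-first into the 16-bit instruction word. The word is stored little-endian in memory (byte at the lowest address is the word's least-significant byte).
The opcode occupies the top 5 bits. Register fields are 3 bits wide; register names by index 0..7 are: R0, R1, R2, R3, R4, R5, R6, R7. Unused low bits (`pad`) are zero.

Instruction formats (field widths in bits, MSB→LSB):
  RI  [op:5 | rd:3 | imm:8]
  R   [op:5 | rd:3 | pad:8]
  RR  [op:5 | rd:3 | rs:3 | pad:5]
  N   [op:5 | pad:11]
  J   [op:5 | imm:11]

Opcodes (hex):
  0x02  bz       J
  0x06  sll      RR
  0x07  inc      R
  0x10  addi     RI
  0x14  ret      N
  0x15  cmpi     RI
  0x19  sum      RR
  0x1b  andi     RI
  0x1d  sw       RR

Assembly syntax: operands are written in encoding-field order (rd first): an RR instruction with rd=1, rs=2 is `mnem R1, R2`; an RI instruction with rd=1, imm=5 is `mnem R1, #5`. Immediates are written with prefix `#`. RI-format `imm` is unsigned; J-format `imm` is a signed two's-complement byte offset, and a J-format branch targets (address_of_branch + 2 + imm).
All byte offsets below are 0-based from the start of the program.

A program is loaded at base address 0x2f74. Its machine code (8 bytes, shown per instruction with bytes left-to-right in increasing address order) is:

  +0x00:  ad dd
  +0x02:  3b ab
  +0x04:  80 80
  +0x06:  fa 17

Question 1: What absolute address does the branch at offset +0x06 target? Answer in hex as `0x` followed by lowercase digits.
@+06  little-endian(fa 17) = 0x17fa
  op=0x17fa>>11=0x2 ⇒ bz (J)
  [10:0] imm=2042 (s11→-6) = #-6
  target = base 0x2f74 + off 0x06 + 2 + imm -6 = 0x2f76

0x2f76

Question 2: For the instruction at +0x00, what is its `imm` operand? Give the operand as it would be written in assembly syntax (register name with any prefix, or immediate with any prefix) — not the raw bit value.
#173

off 0x00: read ad dd as little → 0xddad
  op=0xddad>>11=0x1b ⇒ andi (RI)
  [10:8] rd=5 = R5
  [7:0] imm=173 = #173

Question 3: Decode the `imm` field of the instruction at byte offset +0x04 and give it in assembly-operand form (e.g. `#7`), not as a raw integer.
[04] 80 80 → 0x8080
  opcode bits[15:11]=0x10: addi/RI
  rd: (w>>8)&0x7=0x0 → R0
  imm: (w>>0)&0xff=0x80 → #128

#128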